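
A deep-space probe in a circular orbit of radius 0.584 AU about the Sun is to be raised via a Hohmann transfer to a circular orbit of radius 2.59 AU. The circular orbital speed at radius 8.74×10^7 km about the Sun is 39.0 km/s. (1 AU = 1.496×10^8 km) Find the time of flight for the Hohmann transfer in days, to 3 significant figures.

From the circular-orbit relation v² = μ/r at r = 8.74×10^7 km: μ = v²r = (39.0)² × 8.74×10^7 = 1.32935×10^11 km³/s².
In km: r₁ = 0.584 × 1.496×10^8 = 8.73664×10^7 km; r₂ = 2.59 × 1.496×10^8 = 3.87464×10^8 km.
Semi-major axis of the transfer orbit: a_t = (8.73664×10^7 + 3.87464×10^8)/2 = 2.374152×10^8 km.
Half the transfer-orbit period gives t = π√(a_t³/μ) = 3.152×10^7 s.
Converting: 3.152×10^7 s ÷ 86400 s/day = 365 days.

t = 365 days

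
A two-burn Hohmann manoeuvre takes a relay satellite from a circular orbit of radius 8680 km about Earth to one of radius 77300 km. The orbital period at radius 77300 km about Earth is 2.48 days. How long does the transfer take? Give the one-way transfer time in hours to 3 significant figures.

t = 12.3 hours

From Kepler's third law T² = 4π²r³/μ at r = 77300 km, T = 2.48 days = 2.48 × 86400 s = 2.14272×10^5 s: μ = 4π²r³/T² = 3.97162×10^5 km³/s².
Transfer-ellipse semi-major axis a_t = (r₁ + r₂)/2 = (8680 + 77300)/2 = 42990 km.
Half the transfer-orbit period gives t = π√(a_t³/μ) = 44430 s.
Converting: 44430 s ÷ 3600 s/hour = 12.3 hours.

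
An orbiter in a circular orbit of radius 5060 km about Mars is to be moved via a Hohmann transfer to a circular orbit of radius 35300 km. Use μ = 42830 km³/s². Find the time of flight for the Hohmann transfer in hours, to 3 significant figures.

t = 12.1 hours

Transfer-ellipse semi-major axis a_t = (r₁ + r₂)/2 = (5060 + 35300)/2 = 20180 km.
Half the transfer-orbit period gives t = π√(a_t³/μ) = 43520 s.
Converting: 43520 s ÷ 3600 s/hour = 12.1 hours.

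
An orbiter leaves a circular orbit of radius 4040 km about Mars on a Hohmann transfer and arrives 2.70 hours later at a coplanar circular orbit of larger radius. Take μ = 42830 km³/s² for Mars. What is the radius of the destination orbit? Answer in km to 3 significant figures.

r₂ = 10800 km

Transfer time t = 2.70 hours = 9720 s, and t = π√(a_t³/μ).
So a_t = (μ t²/π²)^(1/3) = (42830 × (9720)² / π²)^(1/3) = 7428.9 km.
Since a_t = (r₁ + r₂)/2, r₂ = 2a_t − r₁ = 2×7428.9 − 4040 = 10817.8 km.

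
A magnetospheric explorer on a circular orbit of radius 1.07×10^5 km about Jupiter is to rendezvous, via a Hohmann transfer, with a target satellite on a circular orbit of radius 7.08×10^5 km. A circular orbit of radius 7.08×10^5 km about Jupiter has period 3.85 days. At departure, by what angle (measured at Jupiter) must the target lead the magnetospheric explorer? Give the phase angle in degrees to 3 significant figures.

From Kepler's third law T² = 4π²r³/μ at r = 7.08×10^5 km, T = 3.85 days = 3.85 × 86400 s = 3.3264×10^5 s: μ = 4π²r³/T² = 1.26622×10^8 km³/s².
Transfer-ellipse semi-major axis a_t = (r₁ + r₂)/2 = (1.070×10^5 + 7.080×10^5)/2 = 4.075×10^5 km.
Transfer time t = π√(a_t³/μ) = 72620 s.
The target's mean motion on its circular orbit is ω₂ = √(μ/r₂³) = 1.889×10^-5 rad/s.
Angle swept by the target during transfer: ω₂·t = 1.3718 rad = 78.60°.
The magnetospheric explorer traverses 180° on the transfer ellipse, so the target must lead by 180° − 78.60° = 101°.

φ = 101°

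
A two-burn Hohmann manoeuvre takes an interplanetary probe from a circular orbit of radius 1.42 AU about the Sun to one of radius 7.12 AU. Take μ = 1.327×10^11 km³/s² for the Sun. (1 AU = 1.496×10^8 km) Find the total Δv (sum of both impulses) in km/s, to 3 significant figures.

In km: r₁ = 1.42 × 1.496×10^8 = 2.12432×10^8 km; r₂ = 7.12 × 1.496×10^8 = 1.065152×10^9 km.
Transfer-ellipse semi-major axis a_t = (r₁ + r₂)/2 = (2.12432×10^8 + 1.065152×10^9)/2 = 6.38792×10^8 km.
Circular speed at r₁: v₁ = √(μ/r₁) = √(1.327×10^11/2.12432×10^8) = 24.9934 km/s.
On the transfer ellipse at r₁, vis-viva equation gives v_p = √[μ(2/r₁ − 1/a_t)] = 32.2739 km/s.
First burn Δv₁ = |v_p − v₁| = 7.2805 km/s.
At r₂, v₂ = √(μ/r₂) = 11.16168 km/s.
Transfer-orbit speed at r₂: v_a = √[μ(2/r₂ − 1/a_t)] = 6.436650 km/s.
Second burn Δv₂ = |v₂ − v_a| = 4.7250 km/s.
Total Δv = Δv₁ + Δv₂ = 12.01 km/s.

Δv = 12.0 km/s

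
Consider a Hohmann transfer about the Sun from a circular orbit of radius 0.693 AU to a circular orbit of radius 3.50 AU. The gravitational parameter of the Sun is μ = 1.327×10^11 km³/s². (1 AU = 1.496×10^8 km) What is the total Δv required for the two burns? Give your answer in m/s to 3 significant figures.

Δv = 17200 m/s

In km: r₁ = 0.693 × 1.496×10^8 = 1.036728×10^8 km; r₂ = 3.50 × 1.496×10^8 = 5.236×10^8 km.
Transfer-ellipse semi-major axis a_t = (r₁ + r₂)/2 = (1.036728×10^8 + 5.236×10^8)/2 = 3.136364×10^8 km.
Circular speed at r₁: v₁ = √(μ/r₁) = √(1.327×10^11/1.036728×10^8) = 35.78 km/s.
Transfer-orbit speed at r₁ (vis-viva): v_p = √[μ(2/r₁ − 1/a_t)] = 46.23 km/s.
First burn Δv₁ = |v_p − v₁| = 10.45 km/s.
Circular speed at r₂: v₂ = √(μ/r₂) = 15.92 km/s.
Transfer-orbit speed at r₂: v_a = √[μ(2/r₂ − 1/a_t)] = 9.153 km/s.
Second burn Δv₂ = |v₂ − v_a| = 6.767 km/s.
Δv = Δv₁ + Δv₂ = 10.45 + 6.767 = 17.22 km/s.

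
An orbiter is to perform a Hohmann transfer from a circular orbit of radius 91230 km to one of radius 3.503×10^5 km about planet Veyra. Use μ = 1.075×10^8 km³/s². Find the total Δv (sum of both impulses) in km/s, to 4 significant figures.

Semi-major axis of the transfer orbit: a_t = (91230 + 3.503×10^5)/2 = 2.20765×10^5 km.
At r₁ the circular-orbit speed is v₁ = √(μ/r₁) = 34.326964 km/s.
Transfer-orbit speed at r₁ (vis-viva equation): v_p = √[μ(2/r₁ − 1/a_t)] = 43.240465 km/s.
First burn Δv₁ = |v_p − v₁| = 8.914 km/s.
At r₂, v₂ = √(μ/r₂) = 17.518 km/s.
Transfer-orbit speed at r₂: v_a = √[μ(2/r₂ − 1/a_t)] = 11.261 km/s.
Second burn Δv₂ = |v₂ − v_a| = 6.257 km/s.
Δv = Δv₁ + Δv₂ = 8.914 + 6.257 = 15.17 km/s.

Δv = 15.17 km/s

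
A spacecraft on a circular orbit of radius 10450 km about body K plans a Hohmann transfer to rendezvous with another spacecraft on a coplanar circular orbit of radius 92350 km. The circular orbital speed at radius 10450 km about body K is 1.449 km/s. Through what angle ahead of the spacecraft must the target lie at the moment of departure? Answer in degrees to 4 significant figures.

From the circular-orbit relation v² = μ/r at r = 10450 km: μ = v²r = (1.449)² × 10450 = 21940.8 km³/s².
Semi-major axis of the transfer orbit: a_t = (10450 + 92350)/2 = 51400 km.
Transfer time t = π√(a_t³/μ) = 2.4715×10^5 s.
Target angular speed ω₂ = √(μ/r₂³) = 5.2780×10^-6 rad/s.
Angle swept by the target during transfer: ω₂·t = 1.3045 rad = 74.74°.
The spacecraft traverses 180° on the transfer ellipse, so the target must lead by 180° − 74.74° = 105.3°.

φ = 105.3°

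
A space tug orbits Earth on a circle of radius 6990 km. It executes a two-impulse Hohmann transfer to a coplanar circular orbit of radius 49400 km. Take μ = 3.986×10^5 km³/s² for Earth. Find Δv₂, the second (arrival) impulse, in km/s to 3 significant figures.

Δv₂ = 1.43 km/s

The Hohmann ellipse has a_t = (r₁ + r₂)/2 = 28195 km.
Circular speed at r = 49400 km: v_c = √(μ/r) = 2.8406 km/s.
Vis-viva on the transfer ellipse at r = 49400 km gives v_t = √[μ(2/r − 1/a_t)] = 1.4144 km/s.
Δv₂ = |v_t − v_c| = |1.4144 − 2.8406| = 1.426 km/s.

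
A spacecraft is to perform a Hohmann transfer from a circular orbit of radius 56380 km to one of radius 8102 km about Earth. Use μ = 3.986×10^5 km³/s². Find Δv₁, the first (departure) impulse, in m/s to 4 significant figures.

Δv₁ = 1326 m/s

Transfer-ellipse semi-major axis a_t = (r₁ + r₂)/2 = (56380 + 8102)/2 = 32241 km.
On the circular orbit at r = 56380 km, v_c = √(μ/r) = 2.659 km/s.
Transfer-orbit speed at the same r (vis-viva, a = a_t): v_t = √[μ(2/r − 1/a_t)] = 1.333 km/s.
Δv₁ = |v_t − v_c| = |1.333 − 2.659| = 1.326 km/s.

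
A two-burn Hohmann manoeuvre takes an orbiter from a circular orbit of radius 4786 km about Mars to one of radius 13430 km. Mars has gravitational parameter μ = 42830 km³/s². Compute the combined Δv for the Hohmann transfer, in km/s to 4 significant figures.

Δv = 1.132 km/s

Semi-major axis of the transfer orbit: a_t = (4786 + 13430)/2 = 9108 km.
At r₁ the circular-orbit speed is v₁ = √(μ/r₁) = 2.9915 km/s.
On the transfer ellipse at r₁, vis-viva equation gives v_p = √[μ(2/r₁ − 1/a_t)] = 3.6326 km/s.
First burn Δv₁ = |v_p − v₁| = 0.6411 km/s.
Circular speed at r₂: v₂ = √(μ/r₂) = 1.7858 km/s.
Transfer-orbit speed at r₂: v_a = √[μ(2/r₂ − 1/a_t)] = 1.2945 km/s.
Second burn Δv₂ = |v₂ − v_a| = 0.4913 km/s.
Δv = Δv₁ + Δv₂ = 0.6411 + 0.4913 = 1.132 km/s.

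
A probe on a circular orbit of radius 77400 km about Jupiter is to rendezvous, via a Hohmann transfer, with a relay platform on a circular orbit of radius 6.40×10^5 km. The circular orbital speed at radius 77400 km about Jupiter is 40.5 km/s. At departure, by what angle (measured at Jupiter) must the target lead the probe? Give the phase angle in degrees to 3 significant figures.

φ = 104°

From the circular-orbit relation v² = μ/r at r = 77400 km: μ = v²r = (40.5)² × 77400 = 1.26955×10^8 km³/s².
Transfer-ellipse semi-major axis a_t = (r₁ + r₂)/2 = (77400 + 6.400×10^5)/2 = 3.587×10^5 km.
Transfer time t = π√(a_t³/μ) = 59899 s.
The target's mean motion on its circular orbit is ω₂ = √(μ/r₂³) = 2.2007×10^-5 rad/s.
Angle swept by the target during transfer: ω₂·t = 1.3182 rad = 75.53°.
Arrival is 180° from departure on the ellipse, so φ = 180° − 75.53° = 104°.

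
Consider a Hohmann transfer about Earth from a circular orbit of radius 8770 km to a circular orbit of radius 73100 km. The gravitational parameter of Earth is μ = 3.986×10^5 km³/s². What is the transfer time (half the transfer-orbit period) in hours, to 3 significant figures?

Semi-major axis of the transfer orbit: a_t = (8770 + 73100)/2 = 40935 km.
Half the transfer-orbit period gives t = π√(a_t³/μ) = 41210 s.
Converting: 41210 s ÷ 3600 s/hour = 11.4 hours.

t = 11.4 hours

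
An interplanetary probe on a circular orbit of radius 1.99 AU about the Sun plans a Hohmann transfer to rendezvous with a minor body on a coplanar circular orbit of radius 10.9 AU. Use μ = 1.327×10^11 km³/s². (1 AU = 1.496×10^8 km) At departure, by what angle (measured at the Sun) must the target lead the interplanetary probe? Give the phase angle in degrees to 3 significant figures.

In km: r₁ = 1.99 × 1.496×10^8 = 2.97704×10^8 km; r₂ = 10.9 × 1.496×10^8 = 1.63064×10^9 km.
The Hohmann ellipse has a_t = (r₁ + r₂)/2 = 9.64172×10^8 km.
The half-period of the transfer ellipse is t = π√(a_t³/μ) = 2.582×10^8 s.
Target angular speed ω₂ = √(μ/r₂³) = 5.532×10^-9 rad/s.
Angle swept by the target during transfer: ω₂·t = 1.4284 rad = 81.84°.
The interplanetary probe traverses 180° on the transfer ellipse, so the target must lead by 180° − 81.84° = 98.2°.

φ = 98.2°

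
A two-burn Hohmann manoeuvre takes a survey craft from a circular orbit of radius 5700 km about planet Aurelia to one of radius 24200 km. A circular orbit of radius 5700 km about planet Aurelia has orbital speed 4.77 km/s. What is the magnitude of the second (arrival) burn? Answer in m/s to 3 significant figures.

Δv₂ = 886 m/s

From the circular-orbit relation v² = μ/r at r = 5700 km: μ = v²r = (4.77)² × 5700 = 1.29692×10^5 km³/s².
Semi-major axis of the transfer orbit: a_t = (5700 + 24200)/2 = 14950 km.
Circular speed at r = 24200 km: v_c = √(μ/r) = 2.31498 km/s.
Transfer-orbit speed at the same r (vis-viva, a = a_t): v_t = √[μ(2/r − 1/a_t)] = 1.42944 km/s.
Δv₂ = |v_t − v_c| = |1.42944 − 2.31498| = 0.8855 km/s.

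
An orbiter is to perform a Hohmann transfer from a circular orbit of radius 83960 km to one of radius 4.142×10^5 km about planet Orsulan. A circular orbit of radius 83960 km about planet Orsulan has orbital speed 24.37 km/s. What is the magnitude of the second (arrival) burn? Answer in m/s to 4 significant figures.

From the circular-orbit relation v² = μ/r at r = 83960 km: μ = v²r = (24.37)² × 83960 = 4.98636×10^7 km³/s².
Transfer-ellipse semi-major axis a_t = (r₁ + r₂)/2 = (83960 + 4.142×10^5)/2 = 2.4908×10^5 km.
Circular speed at r = 4.142×10^5 km: v_c = √(μ/r) = 10.972 km/s.
Transfer-orbit speed at the same r (vis-viva, a = a_t): v_t = √[μ(2/r − 1/a_t)] = 6.3702 km/s.
Δv₂ = |v_t − v_c| = |6.3702 − 10.972| = 4.602 km/s.

Δv₂ = 4602 m/s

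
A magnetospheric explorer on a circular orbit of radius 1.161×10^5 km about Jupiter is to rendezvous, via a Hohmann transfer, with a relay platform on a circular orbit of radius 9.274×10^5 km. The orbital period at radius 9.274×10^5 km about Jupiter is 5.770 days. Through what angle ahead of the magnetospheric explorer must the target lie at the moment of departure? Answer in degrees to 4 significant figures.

φ = 104.0°

From Kepler's third law T² = 4π²r³/μ at r = 9.274×10^5 km, T = 5.770 days = 5.770 × 86400 s = 4.98528×10^5 s: μ = 4π²r³/T² = 1.26702×10^8 km³/s².
Semi-major axis of the transfer orbit: a_t = (1.161×10^5 + 9.274×10^5)/2 = 5.2175×10^5 km.
The half-period of the transfer ellipse is t = π√(a_t³/μ) = 1.05185×10^5 s.
Target angular speed ω₂ = √(μ/r₂³) = 1.26035×10^-5 rad/s.
Angle swept by the target during transfer: ω₂·t = 1.3257 rad = 75.96°.
The magnetospheric explorer traverses 180° on the transfer ellipse, so the target must lead by 180° − 75.96° = 104.0°.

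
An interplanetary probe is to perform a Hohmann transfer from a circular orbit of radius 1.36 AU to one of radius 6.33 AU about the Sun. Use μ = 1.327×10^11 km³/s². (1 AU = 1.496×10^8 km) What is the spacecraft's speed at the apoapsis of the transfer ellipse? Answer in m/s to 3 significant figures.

In km: r₁ = 1.36 × 1.496×10^8 = 2.03456×10^8 km; r₂ = 6.33 × 1.496×10^8 = 9.46968×10^8 km.
Semi-major axis of the transfer orbit: a_t = (2.03456×10^8 + 9.46968×10^8)/2 = 5.75212×10^8 km.
The apoapsis of the transfer ellipse is at r = 9.46968×10^8 km.
Vis-viva: v = √[μ(2/r − 1/a_t)] = √[1.327×10^11 × (2/9.46968×10^8 − 1/5.75212×10^8)] = 7.040 km/s.

v = 7040 m/s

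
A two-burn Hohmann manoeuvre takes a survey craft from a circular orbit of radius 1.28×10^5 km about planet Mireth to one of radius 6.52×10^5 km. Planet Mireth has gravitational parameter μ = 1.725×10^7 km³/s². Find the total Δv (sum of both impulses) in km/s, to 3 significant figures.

Transfer-ellipse semi-major axis a_t = (r₁ + r₂)/2 = (1.280×10^5 + 6.520×10^5)/2 = 3.900×10^5 km.
Circular speed at r₁: v₁ = √(μ/r₁) = √(1.725×10^7/1.280×10^5) = 11.609 km/s.
Transfer-orbit speed at r₁ (v² = μ(2/r − 1/a)): v_p = √[μ(2/r₁ − 1/a_t)] = 15.010 km/s.
First burn Δv₁ = |v_p − v₁| = 3.401 km/s.
At r₂, v₂ = √(μ/r₂) = 5.144 km/s.
Transfer-orbit speed at r₂: v_a = √[μ(2/r₂ − 1/a_t)] = 2.947 km/s.
Second burn Δv₂ = |v₂ − v_a| = 2.197 km/s.
Total Δv = Δv₁ + Δv₂ = 5.598 km/s.

Δv = 5.60 km/s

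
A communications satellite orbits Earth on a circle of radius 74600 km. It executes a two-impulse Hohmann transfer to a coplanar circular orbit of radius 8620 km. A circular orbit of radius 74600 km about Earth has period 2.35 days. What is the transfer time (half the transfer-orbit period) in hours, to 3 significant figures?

From Kepler's third law T² = 4π²r³/μ at r = 74600 km, T = 2.35 days = 2.35 × 86400 s = 2.0304×10^5 s: μ = 4π²r³/T² = 3.97569×10^5 km³/s².
The Hohmann ellipse has a_t = (r₁ + r₂)/2 = 41610 km.
By Kepler's third law the transfer-orbit period is T = 2π√(a_t³/μ), so t = T/2 = 42290 s.
Converting: 42290 s ÷ 3600 s/hour = 11.7 hours.

t = 11.7 hours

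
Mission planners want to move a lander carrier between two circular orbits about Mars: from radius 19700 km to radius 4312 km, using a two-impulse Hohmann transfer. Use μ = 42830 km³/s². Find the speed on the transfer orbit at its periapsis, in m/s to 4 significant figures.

The Hohmann ellipse has a_t = (r₁ + r₂)/2 = 12006 km.
At periapsis, r = 4312 km.
Applying v² = μ(2/r − 1/a_t): v = 4.037 km/s.

v = 4037 m/s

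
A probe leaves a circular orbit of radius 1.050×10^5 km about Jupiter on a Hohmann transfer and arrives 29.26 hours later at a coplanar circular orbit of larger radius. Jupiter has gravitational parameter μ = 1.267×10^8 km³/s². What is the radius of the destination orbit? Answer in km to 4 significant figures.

Transfer time t = 29.26 hours = 1.05336×10^5 s, and t = π√(a_t³/μ).
So a_t = (μ t²/π²)^(1/3) = (1.267×10^8 × (1.05336×10^5)² / π²)^(1/3) = 5.2225×10^5 km.
Since a_t = (r₁ + r₂)/2, r₂ = 2a_t − r₁ = 2×5.2225×10^5 − 1.050×10^5 = 9.395×10^5 km.

r₂ = 9.395×10^5 km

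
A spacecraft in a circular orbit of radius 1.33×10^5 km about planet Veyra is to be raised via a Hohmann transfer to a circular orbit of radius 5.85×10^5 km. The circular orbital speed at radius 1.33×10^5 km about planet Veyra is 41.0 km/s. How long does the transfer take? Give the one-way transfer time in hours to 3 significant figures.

t = 12.6 hours

From the circular-orbit relation v² = μ/r at r = 1.33×10^5 km: μ = v²r = (41.0)² × 1.33×10^5 = 2.23573×10^8 km³/s².
Transfer-ellipse semi-major axis a_t = (r₁ + r₂)/2 = (1.330×10^5 + 5.850×10^5)/2 = 3.590×10^5 km.
Transfer time t = π√(a_t³/μ) = π√((3.590×10^5)³ / 2.23573×10^8) = 45190 s.
Converting: 45190 s ÷ 3600 s/hour = 12.6 hours.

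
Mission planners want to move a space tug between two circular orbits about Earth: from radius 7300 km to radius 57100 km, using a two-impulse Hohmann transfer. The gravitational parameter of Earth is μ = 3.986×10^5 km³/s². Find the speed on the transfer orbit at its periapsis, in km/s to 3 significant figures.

v = 9.84 km/s

The Hohmann ellipse has a_t = (r₁ + r₂)/2 = 32200 km.
The periapsis of the transfer ellipse is at r = 7300 km.
Applying v² = μ(2/r − 1/a_t): v = 9.840 km/s.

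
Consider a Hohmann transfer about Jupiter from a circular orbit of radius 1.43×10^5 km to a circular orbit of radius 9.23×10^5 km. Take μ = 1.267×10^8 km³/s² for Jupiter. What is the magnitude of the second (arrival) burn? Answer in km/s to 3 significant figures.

Transfer-ellipse semi-major axis a_t = (r₁ + r₂)/2 = (1.430×10^5 + 9.230×10^5)/2 = 5.330×10^5 km.
Circular speed at r = 9.230×10^5 km: v_c = √(μ/r) = 11.7162 km/s.
Transfer-orbit speed at the same r (vis-viva, a = a_t): v_t = √[μ(2/r − 1/a_t)] = 6.06865 km/s.
Δv₂ = |v_t − v_c| = |6.06865 − 11.7162| = 5.648 km/s.

Δv₂ = 5.65 km/s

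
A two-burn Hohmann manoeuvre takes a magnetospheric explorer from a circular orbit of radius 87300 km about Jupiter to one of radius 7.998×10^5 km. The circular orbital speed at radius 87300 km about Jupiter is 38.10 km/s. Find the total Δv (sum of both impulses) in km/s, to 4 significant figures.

From the circular-orbit relation v² = μ/r at r = 87300 km: μ = v²r = (38.10)² × 87300 = 1.26726×10^8 km³/s².
Semi-major axis of the transfer orbit: a_t = (87300 + 7.998×10^5)/2 = 4.4355×10^5 km.
Circular speed at r₁: v₁ = √(μ/r₁) = √(1.26726×10^8/87300) = 38.10 km/s.
Transfer-orbit speed at r₁ (v² = μ(2/r − 1/a)): v_p = √[μ(2/r₁ − 1/a_t)] = 51.16 km/s.
First burn Δv₁ = |v_p − v₁| = 13.06 km/s.
Circular speed at r₂: v₂ = √(μ/r₂) = 12.5876 km/s.
Transfer-orbit speed at r₂: v_a = √[μ(2/r₂ − 1/a_t)] = 5.58441 km/s.
Second burn Δv₂ = |v₂ − v_a| = 7.003 km/s.
Δv = Δv₁ + Δv₂ = 13.06 + 7.003 = 20.06 km/s.

Δv = 20.06 km/s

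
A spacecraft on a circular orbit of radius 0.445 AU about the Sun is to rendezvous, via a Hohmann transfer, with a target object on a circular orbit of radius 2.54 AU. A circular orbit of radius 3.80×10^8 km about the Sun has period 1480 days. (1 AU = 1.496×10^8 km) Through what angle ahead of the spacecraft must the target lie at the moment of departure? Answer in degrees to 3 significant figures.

φ = 98.9°

From Kepler's third law T² = 4π²r³/μ at r = 3.80×10^8 km, T = 1480 days = 1480 × 86400 s = 1.27872×10^8 s: μ = 4π²r³/T² = 1.32483×10^11 km³/s².
In km: r₁ = 0.445 × 1.496×10^8 = 6.6572×10^7 km; r₂ = 2.54 × 1.496×10^8 = 3.79984×10^8 km.
Semi-major axis of the transfer orbit: a_t = (6.6572×10^7 + 3.79984×10^8)/2 = 2.23278×10^8 km.
The half-period of the transfer ellipse is t = π√(a_t³/μ) = 2.87965×10^7 s.
Target angular speed ω₂ = √(μ/r₂³) = 4.91396×10^-8 rad/s.
Angle swept by the target during transfer: ω₂·t = 1.41505 rad = 81.08°.
Arrival is 180° from departure on the ellipse, so φ = 180° − 81.08° = 98.9°.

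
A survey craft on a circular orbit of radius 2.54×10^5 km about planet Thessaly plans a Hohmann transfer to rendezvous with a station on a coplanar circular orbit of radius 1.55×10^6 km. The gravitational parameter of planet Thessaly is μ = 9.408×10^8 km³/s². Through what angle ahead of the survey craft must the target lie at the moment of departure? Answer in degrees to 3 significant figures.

The Hohmann ellipse has a_t = (r₁ + r₂)/2 = 9.020×10^5 km.
The half-period of the transfer ellipse is t = π√(a_t³/μ) = 87742.7 s.
Target angular speed ω₂ = √(μ/r₂³) = 1.58947×10^-5 rad/s.
Angle swept by the target during transfer: ω₂·t = 1.39464 rad = 79.91°.
Arrival is 180° from departure on the ellipse, so φ = 180° − 79.91° = 100°.

φ = 100°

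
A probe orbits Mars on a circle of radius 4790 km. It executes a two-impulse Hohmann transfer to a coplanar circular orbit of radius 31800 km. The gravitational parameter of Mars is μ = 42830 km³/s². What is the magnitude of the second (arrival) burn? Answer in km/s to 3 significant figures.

Δv₂ = 0.567 km/s

The Hohmann ellipse has a_t = (r₁ + r₂)/2 = 18295 km.
On the circular orbit at r = 31800 km, v_c = √(μ/r) = 1.1605 km/s.
Transfer-orbit speed at the same r (vis-viva, a = a_t): v_t = √[μ(2/r − 1/a_t)] = 0.59383 km/s.
Δv₂ = |v_t − v_c| = |0.59383 − 1.1605| = 0.5667 km/s.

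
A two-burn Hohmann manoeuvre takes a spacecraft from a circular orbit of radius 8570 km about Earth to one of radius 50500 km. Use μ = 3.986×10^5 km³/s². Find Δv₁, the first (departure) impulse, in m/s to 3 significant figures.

Transfer-ellipse semi-major axis a_t = (r₁ + r₂)/2 = (8570 + 50500)/2 = 29535 km.
On the circular orbit at r = 8570 km, v_c = √(μ/r) = 6.820 km/s.
Vis-viva on the transfer ellipse at r = 8570 km gives v_t = √[μ(2/r − 1/a_t)] = 8.918 km/s.
Δv₁ = |v_t − v_c| = |8.918 − 6.820| = 2.098 km/s.

Δv₁ = 2100 m/s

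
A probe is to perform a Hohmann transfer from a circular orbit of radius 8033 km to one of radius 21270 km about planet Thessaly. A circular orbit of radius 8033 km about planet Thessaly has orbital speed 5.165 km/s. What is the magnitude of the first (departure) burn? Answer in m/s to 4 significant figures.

Δv₁ = 1058 m/s

From the circular-orbit relation v² = μ/r at r = 8033 km: μ = v²r = (5.165)² × 8033 = 2.14298×10^5 km³/s².
Transfer-ellipse semi-major axis a_t = (r₁ + r₂)/2 = (8033 + 21270)/2 = 14651.5 km.
On the circular orbit at r = 8033 km, v_c = √(μ/r) = 5.165 km/s.
Vis-viva on the transfer ellipse at r = 8033 km gives v_t = √[μ(2/r − 1/a_t)] = 6.223 km/s.
Δv₁ = |v_t − v_c| = |6.223 − 5.165| = 1.058 km/s.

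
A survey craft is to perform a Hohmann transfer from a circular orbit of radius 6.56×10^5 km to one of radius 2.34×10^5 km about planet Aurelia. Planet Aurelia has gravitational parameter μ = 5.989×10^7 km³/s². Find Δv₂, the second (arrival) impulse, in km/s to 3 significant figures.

The Hohmann ellipse has a_t = (r₁ + r₂)/2 = 4.450×10^5 km.
On the circular orbit at r = 2.340×10^5 km, v_c = √(μ/r) = 15.998 km/s.
Transfer-orbit speed at the same r (vis-viva, a = a_t): v_t = √[μ(2/r − 1/a_t)] = 19.424 km/s.
Δv₂ = |v_t − v_c| = |19.424 − 15.998| = 3.426 km/s.

Δv₂ = 3.43 km/s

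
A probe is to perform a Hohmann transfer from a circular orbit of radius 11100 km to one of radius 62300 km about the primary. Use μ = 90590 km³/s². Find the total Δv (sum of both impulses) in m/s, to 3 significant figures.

Δv = 1410 m/s

The Hohmann ellipse has a_t = (r₁ + r₂)/2 = 36700 km.
At r₁ the circular-orbit speed is v₁ = √(μ/r₁) = 2.8568 km/s.
On the transfer ellipse at r₁, vis-viva gives v_p = √[μ(2/r₁ − 1/a_t)] = 3.7221 km/s.
First burn Δv₁ = |v_p − v₁| = 0.8653 km/s.
Circular speed at r₂: v₂ = √(μ/r₂) = 1.2059 km/s.
Transfer-orbit speed at r₂: v_a = √[μ(2/r₂ − 1/a_t)] = 0.66317 km/s.
Second burn Δv₂ = |v₂ − v_a| = 0.5427 km/s.
Total Δv = Δv₁ + Δv₂ = 1.408 km/s.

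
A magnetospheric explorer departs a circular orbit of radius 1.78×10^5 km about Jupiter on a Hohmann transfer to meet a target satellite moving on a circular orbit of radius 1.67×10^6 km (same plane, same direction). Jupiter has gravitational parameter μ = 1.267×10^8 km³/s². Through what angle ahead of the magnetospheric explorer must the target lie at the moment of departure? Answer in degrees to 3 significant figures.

φ = 106°

Transfer-ellipse semi-major axis a_t = (r₁ + r₂)/2 = (1.780×10^5 + 1.670×10^6)/2 = 9.240×10^5 km.
The half-period of the transfer ellipse is t = π√(a_t³/μ) = 2.479×10^5 s.
Target angular speed ω₂ = √(μ/r₂³) = 5.216×10^-6 rad/s.
Angle swept by the target during transfer: ω₂·t = 1.293 rad = 74.08°.
The magnetospheric explorer traverses 180° on the transfer ellipse, so the target must lead by 180° − 74.08° = 106°.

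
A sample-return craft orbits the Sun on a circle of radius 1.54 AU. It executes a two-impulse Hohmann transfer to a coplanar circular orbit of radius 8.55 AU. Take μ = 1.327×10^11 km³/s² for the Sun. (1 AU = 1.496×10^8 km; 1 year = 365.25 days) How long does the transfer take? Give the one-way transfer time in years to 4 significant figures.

t = 5.666 years

In km: r₁ = 1.54 × 1.496×10^8 = 2.30384×10^8 km; r₂ = 8.55 × 1.496×10^8 = 1.27908×10^9 km.
Semi-major axis of the transfer orbit: a_t = (2.30384×10^8 + 1.27908×10^9)/2 = 7.54732×10^8 km.
Half the transfer-orbit period gives t = π√(a_t³/μ) = 1.788×10^8 s.
Converting: 1.788×10^8 s ÷ 3.15576×10^7 s/year (365.25 × 86400) = 5.666 years.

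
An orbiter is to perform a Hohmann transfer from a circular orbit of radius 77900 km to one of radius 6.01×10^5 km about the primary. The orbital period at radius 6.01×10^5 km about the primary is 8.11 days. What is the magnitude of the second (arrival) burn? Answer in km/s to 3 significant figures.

From Kepler's third law T² = 4π²r³/μ at r = 6.01×10^5 km, T = 8.11 days = 8.11 × 86400 s = 7.00704×10^5 s: μ = 4π²r³/T² = 1.74548×10^7 km³/s².
The Hohmann ellipse has a_t = (r₁ + r₂)/2 = 3.3945×10^5 km.
Circular speed at r = 6.010×10^5 km: v_c = √(μ/r) = 5.389 km/s.
Vis-viva on the transfer ellipse at r = 6.010×10^5 km gives v_t = √[μ(2/r − 1/a_t)] = 2.582 km/s.
Δv₂ = |v_t − v_c| = |2.582 − 5.389| = 2.807 km/s.

Δv₂ = 2.81 km/s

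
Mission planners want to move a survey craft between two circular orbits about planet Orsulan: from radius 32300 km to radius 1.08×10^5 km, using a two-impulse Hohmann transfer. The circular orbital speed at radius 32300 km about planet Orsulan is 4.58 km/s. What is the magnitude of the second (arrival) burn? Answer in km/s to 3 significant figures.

From the circular-orbit relation v² = μ/r at r = 32300 km: μ = v²r = (4.58)² × 32300 = 6.77538×10^5 km³/s².
The Hohmann ellipse has a_t = (r₁ + r₂)/2 = 70150 km.
Circular speed at r = 1.080×10^5 km: v_c = √(μ/r) = 2.5047 km/s.
Vis-viva on the transfer ellipse at r = 1.080×10^5 km gives v_t = √[μ(2/r − 1/a_t)] = 1.6996 km/s.
Δv₂ = |v_t − v_c| = |1.6996 − 2.5047| = 0.8051 km/s.

Δv₂ = 0.805 km/s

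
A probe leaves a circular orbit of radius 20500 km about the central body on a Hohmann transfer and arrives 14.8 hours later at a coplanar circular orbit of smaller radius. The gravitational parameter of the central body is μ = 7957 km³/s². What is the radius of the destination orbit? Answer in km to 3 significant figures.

r₂ = 5860 km

Transfer time t = 14.8 hours = 53280 s, and t = π√(a_t³/μ).
So a_t = (μ t²/π²)^(1/3) = (7957 × (53280)² / π²)^(1/3) = 13178 km.
Since a_t = (r₁ + r₂)/2, r₂ = 2a_t − r₁ = 2×13178 − 20500 = 5856 km.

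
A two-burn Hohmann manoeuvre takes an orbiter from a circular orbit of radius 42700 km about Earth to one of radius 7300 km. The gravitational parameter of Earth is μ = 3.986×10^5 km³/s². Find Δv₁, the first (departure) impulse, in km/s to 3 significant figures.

The Hohmann ellipse has a_t = (r₁ + r₂)/2 = 25000 km.
On the circular orbit at r = 42700 km, v_c = √(μ/r) = 3.055 km/s.
Vis-viva on the transfer ellipse at r = 42700 km gives v_t = √[μ(2/r − 1/a_t)] = 1.651 km/s.
Δv₁ = |v_t − v_c| = |1.651 − 3.055| = 1.404 km/s.

Δv₁ = 1.40 km/s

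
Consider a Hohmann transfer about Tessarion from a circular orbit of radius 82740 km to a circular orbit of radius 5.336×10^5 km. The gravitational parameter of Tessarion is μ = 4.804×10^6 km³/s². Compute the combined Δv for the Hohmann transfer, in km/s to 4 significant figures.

Δv = 3.853 km/s

Semi-major axis of the transfer orbit: a_t = (82740 + 5.336×10^5)/2 = 3.0817×10^5 km.
Circular speed at r₁: v₁ = √(μ/r₁) = √(4.804×10^6/82740) = 7.6198 km/s.
Transfer-orbit speed at r₁ (vis-viva): v_p = √[μ(2/r₁ − 1/a_t)] = 10.027 km/s.
First burn Δv₁ = |v_p − v₁| = 2.407 km/s.
At r₂, v₂ = √(μ/r₂) = 3.0005 km/s.
Transfer-orbit speed at r₂: v_a = √[μ(2/r₂ − 1/a_t)] = 1.5547 km/s.
Second burn Δv₂ = |v₂ − v_a| = 1.446 km/s.
Total Δv = Δv₁ + Δv₂ = 3.853 km/s.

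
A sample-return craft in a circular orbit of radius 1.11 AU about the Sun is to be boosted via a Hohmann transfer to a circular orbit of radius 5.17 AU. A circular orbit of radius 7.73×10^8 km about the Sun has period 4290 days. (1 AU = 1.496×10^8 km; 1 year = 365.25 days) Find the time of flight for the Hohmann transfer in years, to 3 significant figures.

t = 2.78 years

From Kepler's third law T² = 4π²r³/μ at r = 7.73×10^8 km, T = 4290 days = 4290 × 86400 s = 3.70656×10^8 s: μ = 4π²r³/T² = 1.32726×10^11 km³/s².
In km: r₁ = 1.11 × 1.496×10^8 = 1.66056×10^8 km; r₂ = 5.17 × 1.496×10^8 = 7.73432×10^8 km.
Semi-major axis of the transfer orbit: a_t = (1.66056×10^8 + 7.73432×10^8)/2 = 4.69744×10^8 km.
Half the transfer-orbit period gives t = π√(a_t³/μ) = 8.779×10^7 s.
Converting: 8.779×10^7 s ÷ 3.15576×10^7 s/year (365.25 × 86400) = 2.78 years.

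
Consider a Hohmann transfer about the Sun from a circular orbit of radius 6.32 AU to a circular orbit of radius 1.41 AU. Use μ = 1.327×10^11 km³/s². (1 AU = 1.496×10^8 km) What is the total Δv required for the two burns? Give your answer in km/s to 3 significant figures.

In km: r₁ = 6.32 × 1.496×10^8 = 9.45472×10^8 km; r₂ = 1.41 × 1.496×10^8 = 2.10936×10^8 km.
Semi-major axis of the transfer orbit: a_t = (9.45472×10^8 + 2.10936×10^8)/2 = 5.78204×10^8 km.
At r₁ the circular-orbit speed is v₁ = √(μ/r₁) = 11.847 km/s.
On the transfer ellipse at r₁, vis-viva gives v_a = √[μ(2/r₁ − 1/a_t)] = 7.1556 km/s.
First burn Δv₁ = |v_a − v₁| = 4.691 km/s.
Circular speed at r₂: v₂ = √(μ/r₂) = 25.082 km/s.
Transfer-orbit speed at r₂: v_p = √[μ(2/r₂ − 1/a_t)] = 32.073 km/s.
Second burn Δv₂ = |v₂ − v_p| = 6.991 km/s.
Δv = Δv₁ + Δv₂ = 4.691 + 6.991 = 11.68 km/s.

Δv = 11.7 km/s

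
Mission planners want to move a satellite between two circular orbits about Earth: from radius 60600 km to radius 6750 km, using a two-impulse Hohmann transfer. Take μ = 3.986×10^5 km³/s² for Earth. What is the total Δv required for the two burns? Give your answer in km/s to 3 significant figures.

Semi-major axis of the transfer orbit: a_t = (60600 + 6750)/2 = 33675 km.
At r₁ the circular-orbit speed is v₁ = √(μ/r₁) = 2.56467 km/s.
On the transfer ellipse at r₁, vis-viva equation gives v_a = √[μ(2/r₁ − 1/a_t)] = 1.14823 km/s.
First burn Δv₁ = |v_a − v₁| = 1.41644 km/s.
At r₂, v₂ = √(μ/r₂) = 7.684520 km/s.
Transfer-orbit speed at r₂: v_p = √[μ(2/r₂ − 1/a_t)] = 10.30859 km/s.
Second burn Δv₂ = |v₂ − v_p| = 2.62407 km/s.
Δv = Δv₁ + Δv₂ = 1.41644 + 2.62407 = 4.041 km/s.

Δv = 4.04 km/s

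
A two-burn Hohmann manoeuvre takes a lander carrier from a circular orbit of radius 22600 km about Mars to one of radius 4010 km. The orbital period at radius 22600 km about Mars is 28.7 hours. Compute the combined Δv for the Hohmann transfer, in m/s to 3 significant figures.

Δv = 1610 m/s

From Kepler's third law T² = 4π²r³/μ at r = 22600 km, T = 28.7 hours = 28.7 × 3600 s = 1.0332×10^5 s: μ = 4π²r³/T² = 42689.0 km³/s².
Transfer-ellipse semi-major axis a_t = (r₁ + r₂)/2 = (22600 + 4010)/2 = 13305 km.
Circular speed at r₁: v₁ = √(μ/r₁) = √(42689.0/22600) = 1.37437 km/s.
Transfer-orbit speed at r₁ (v² = μ(2/r − 1/a)): v_a = √[μ(2/r₁ − 1/a_t)] = 0.754516 km/s.
First burn Δv₁ = |v_a − v₁| = 0.61985 km/s.
At r₂, v₂ = √(μ/r₂) = 3.26277 km/s.
Transfer-orbit speed at r₂: v_p = √[μ(2/r₂ − 1/a_t)] = 4.25239 km/s.
Second burn Δv₂ = |v₂ − v_p| = 0.98962 km/s.
Total Δv = Δv₁ + Δv₂ = 1.609 km/s.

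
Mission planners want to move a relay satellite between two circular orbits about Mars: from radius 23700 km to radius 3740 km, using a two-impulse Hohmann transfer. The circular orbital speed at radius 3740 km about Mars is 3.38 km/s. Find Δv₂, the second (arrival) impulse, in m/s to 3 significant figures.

From the circular-orbit relation v² = μ/r at r = 3740 km: μ = v²r = (3.38)² × 3740 = 42727.3 km³/s².
Transfer-ellipse semi-major axis a_t = (r₁ + r₂)/2 = (23700 + 3740)/2 = 13720 km.
Circular speed at r = 3740 km: v_c = √(μ/r) = 3.380 km/s.
Transfer-orbit speed at the same r (vis-viva, a = a_t): v_t = √[μ(2/r − 1/a_t)] = 4.442 km/s.
Δv₂ = |v_t − v_c| = |4.442 − 3.380| = 1.062 km/s.

Δv₂ = 1060 m/s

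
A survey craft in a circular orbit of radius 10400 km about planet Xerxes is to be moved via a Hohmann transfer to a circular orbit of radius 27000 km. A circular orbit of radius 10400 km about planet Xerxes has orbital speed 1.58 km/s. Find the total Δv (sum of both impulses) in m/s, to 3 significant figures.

Δv = 568 m/s

From the circular-orbit relation v² = μ/r at r = 10400 km: μ = v²r = (1.58)² × 10400 = 25962.6 km³/s².
Transfer-ellipse semi-major axis a_t = (r₁ + r₂)/2 = (10400 + 27000)/2 = 18700 km.
At r₁ the circular-orbit speed is v₁ = √(μ/r₁) = 1.5800 km/s.
Transfer-orbit speed at r₁ (vis-viva equation): v_p = √[μ(2/r₁ − 1/a_t)] = 1.8985 km/s.
First burn Δv₁ = |v_p − v₁| = 0.3185 km/s.
Circular speed at r₂: v₂ = √(μ/r₂) = 0.9806 km/s.
Transfer-orbit speed at r₂: v_a = √[μ(2/r₂ − 1/a_t)] = 0.7313 km/s.
Second burn Δv₂ = |v₂ − v_a| = 0.2493 km/s.
Total Δv = Δv₁ + Δv₂ = 0.5678 km/s.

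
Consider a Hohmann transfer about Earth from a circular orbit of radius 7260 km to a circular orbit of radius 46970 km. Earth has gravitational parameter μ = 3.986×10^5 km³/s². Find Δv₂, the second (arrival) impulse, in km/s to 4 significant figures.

Δv₂ = 1.406 km/s

Transfer-ellipse semi-major axis a_t = (r₁ + r₂)/2 = (7260 + 46970)/2 = 27115 km.
Circular speed at r = 46970 km: v_c = √(μ/r) = 2.913 km/s.
Vis-viva on the transfer ellipse at r = 46970 km gives v_t = √[μ(2/r − 1/a_t)] = 1.507 km/s.
Δv₂ = |v_t − v_c| = |1.507 − 2.913| = 1.406 km/s.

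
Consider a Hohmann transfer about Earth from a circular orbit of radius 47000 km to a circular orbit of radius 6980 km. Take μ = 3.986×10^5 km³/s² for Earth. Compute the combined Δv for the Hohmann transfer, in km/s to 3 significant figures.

Δv = 3.85 km/s

The Hohmann ellipse has a_t = (r₁ + r₂)/2 = 26990 km.
Circular speed at r₁: v₁ = √(μ/r₁) = √(3.986×10^5/47000) = 2.91219 km/s.
On the transfer ellipse at r₁, v² = μ(2/r − 1/a) gives v_a = √[μ(2/r₁ − 1/a_t)] = 1.48097 km/s.
First burn Δv₁ = |v_a − v₁| = 1.43122 km/s.
Circular speed at r₂: v₂ = √(μ/r₂) = 7.55685 km/s.
Transfer-orbit speed at r₂: v_p = √[μ(2/r₂ − 1/a_t)] = 9.97214 km/s.
Second burn Δv₂ = |v₂ − v_p| = 2.41529 km/s.
Total Δv = Δv₁ + Δv₂ = 3.847 km/s.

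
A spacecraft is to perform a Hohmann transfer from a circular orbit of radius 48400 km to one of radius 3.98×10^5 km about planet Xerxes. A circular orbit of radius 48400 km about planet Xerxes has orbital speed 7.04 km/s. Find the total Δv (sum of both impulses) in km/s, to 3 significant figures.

Δv = 3.67 km/s

From the circular-orbit relation v² = μ/r at r = 48400 km: μ = v²r = (7.04)² × 48400 = 2.39878×10^6 km³/s².
Transfer-ellipse semi-major axis a_t = (r₁ + r₂)/2 = (48400 + 3.980×10^5)/2 = 2.232×10^5 km.
Circular speed at r₁: v₁ = √(μ/r₁) = √(2.39878×10^6/48400) = 7.040 km/s.
Transfer-orbit speed at r₁ (v² = μ(2/r − 1/a)): v_p = √[μ(2/r₁ − 1/a_t)] = 9.401 km/s.
First burn Δv₁ = |v_p − v₁| = 2.361 km/s.
At r₂, v₂ = √(μ/r₂) = 2.455 km/s.
Transfer-orbit speed at r₂: v_a = √[μ(2/r₂ − 1/a_t)] = 1.143 km/s.
Second burn Δv₂ = |v₂ − v_a| = 1.312 km/s.
Δv = Δv₁ + Δv₂ = 2.361 + 1.312 = 3.673 km/s.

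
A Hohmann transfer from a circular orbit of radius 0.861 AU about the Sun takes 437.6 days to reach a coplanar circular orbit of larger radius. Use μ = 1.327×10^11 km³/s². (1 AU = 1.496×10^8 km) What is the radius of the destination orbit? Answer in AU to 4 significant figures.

r₂ = 2.720 AU

In km: r₁ = 0.861 × 1.496×10^8 = 1.288056×10^8 km.
Transfer time t = 437.6 days = 3.780864×10^7 s, and t = π√(a_t³/μ).
So a_t = (μ t²/π²)^(1/3) = (1.327×10^11 × (3.780864×10^7)² / π²)^(1/3) = 2.6787×10^8 km.
Since a_t = (r₁ + r₂)/2, r₂ = 2a_t − r₁ = 2×2.6787×10^8 − 1.288056×10^8 = 4.069344×10^8 km.
In AU: r₂ = 4.069344×10^8 / 1.496×10^8 = 2.720 AU.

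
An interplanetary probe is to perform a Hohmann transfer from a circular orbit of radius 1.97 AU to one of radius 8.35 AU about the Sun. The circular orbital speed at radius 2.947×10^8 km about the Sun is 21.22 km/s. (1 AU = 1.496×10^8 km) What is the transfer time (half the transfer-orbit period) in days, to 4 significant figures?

t = 2141 days

From the circular-orbit relation v² = μ/r at r = 2.947×10^8 km: μ = v²r = (21.22)² × 2.947×10^8 = 1.32700×10^11 km³/s².
In km: r₁ = 1.97 × 1.496×10^8 = 2.94712×10^8 km; r₂ = 8.35 × 1.496×10^8 = 1.24916×10^9 km.
Transfer-ellipse semi-major axis a_t = (r₁ + r₂)/2 = (2.94712×10^8 + 1.24916×10^9)/2 = 7.71936×10^8 km.
By Kepler's third law the transfer-orbit period is T = 2π√(a_t³/μ), so t = T/2 = 1.850×10^8 s.
Converting: 1.850×10^8 s ÷ 86400 s/day = 2141 days.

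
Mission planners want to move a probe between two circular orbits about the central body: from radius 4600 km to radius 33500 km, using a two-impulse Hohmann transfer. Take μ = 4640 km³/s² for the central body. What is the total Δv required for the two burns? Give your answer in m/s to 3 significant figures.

Δv = 517 m/s

Transfer-ellipse semi-major axis a_t = (r₁ + r₂)/2 = (4600 + 33500)/2 = 19050 km.
Circular speed at r₁: v₁ = √(μ/r₁) = √(4640/4600) = 1.0043 km/s.
Transfer-orbit speed at r₁ (vis-viva equation): v_p = √[μ(2/r₁ − 1/a_t)] = 1.3318 km/s.
First burn Δv₁ = |v_p − v₁| = 0.3275 km/s.
Circular speed at r₂: v₂ = √(μ/r₂) = 0.3722 km/s.
Transfer-orbit speed at r₂: v_a = √[μ(2/r₂ − 1/a_t)] = 0.1829 km/s.
Second burn Δv₂ = |v₂ − v_a| = 0.1893 km/s.
Total Δv = Δv₁ + Δv₂ = 0.5168 km/s.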